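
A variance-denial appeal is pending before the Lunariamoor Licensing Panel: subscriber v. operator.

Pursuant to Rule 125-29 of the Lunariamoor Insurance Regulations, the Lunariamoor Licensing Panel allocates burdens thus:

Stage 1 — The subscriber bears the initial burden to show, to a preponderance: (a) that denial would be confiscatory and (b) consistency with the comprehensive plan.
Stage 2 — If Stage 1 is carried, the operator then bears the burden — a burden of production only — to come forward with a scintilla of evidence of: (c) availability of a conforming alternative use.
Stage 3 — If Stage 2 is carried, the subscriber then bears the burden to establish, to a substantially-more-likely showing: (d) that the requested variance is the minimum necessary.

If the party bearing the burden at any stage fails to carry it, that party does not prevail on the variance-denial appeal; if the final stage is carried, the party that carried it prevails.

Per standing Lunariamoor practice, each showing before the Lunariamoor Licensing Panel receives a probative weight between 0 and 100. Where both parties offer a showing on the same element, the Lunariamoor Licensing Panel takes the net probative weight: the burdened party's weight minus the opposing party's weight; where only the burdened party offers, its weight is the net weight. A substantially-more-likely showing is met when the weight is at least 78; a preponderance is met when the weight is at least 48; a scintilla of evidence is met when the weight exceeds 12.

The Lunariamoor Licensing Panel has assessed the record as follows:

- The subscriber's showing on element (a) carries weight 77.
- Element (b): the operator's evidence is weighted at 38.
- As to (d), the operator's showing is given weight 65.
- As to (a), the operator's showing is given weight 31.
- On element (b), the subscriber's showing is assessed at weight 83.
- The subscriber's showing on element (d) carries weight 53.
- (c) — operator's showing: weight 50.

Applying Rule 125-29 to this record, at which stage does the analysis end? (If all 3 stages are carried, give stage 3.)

stage 1

Stage 1 (subscriber, a preponderance, weight is at least 48): (a) net 77−31=46 < 48 — fails; (b) net 83−38=45 < 48 — fails.
  Stage 1 not carried; the subscriber fails its burden.
So the operator prevails.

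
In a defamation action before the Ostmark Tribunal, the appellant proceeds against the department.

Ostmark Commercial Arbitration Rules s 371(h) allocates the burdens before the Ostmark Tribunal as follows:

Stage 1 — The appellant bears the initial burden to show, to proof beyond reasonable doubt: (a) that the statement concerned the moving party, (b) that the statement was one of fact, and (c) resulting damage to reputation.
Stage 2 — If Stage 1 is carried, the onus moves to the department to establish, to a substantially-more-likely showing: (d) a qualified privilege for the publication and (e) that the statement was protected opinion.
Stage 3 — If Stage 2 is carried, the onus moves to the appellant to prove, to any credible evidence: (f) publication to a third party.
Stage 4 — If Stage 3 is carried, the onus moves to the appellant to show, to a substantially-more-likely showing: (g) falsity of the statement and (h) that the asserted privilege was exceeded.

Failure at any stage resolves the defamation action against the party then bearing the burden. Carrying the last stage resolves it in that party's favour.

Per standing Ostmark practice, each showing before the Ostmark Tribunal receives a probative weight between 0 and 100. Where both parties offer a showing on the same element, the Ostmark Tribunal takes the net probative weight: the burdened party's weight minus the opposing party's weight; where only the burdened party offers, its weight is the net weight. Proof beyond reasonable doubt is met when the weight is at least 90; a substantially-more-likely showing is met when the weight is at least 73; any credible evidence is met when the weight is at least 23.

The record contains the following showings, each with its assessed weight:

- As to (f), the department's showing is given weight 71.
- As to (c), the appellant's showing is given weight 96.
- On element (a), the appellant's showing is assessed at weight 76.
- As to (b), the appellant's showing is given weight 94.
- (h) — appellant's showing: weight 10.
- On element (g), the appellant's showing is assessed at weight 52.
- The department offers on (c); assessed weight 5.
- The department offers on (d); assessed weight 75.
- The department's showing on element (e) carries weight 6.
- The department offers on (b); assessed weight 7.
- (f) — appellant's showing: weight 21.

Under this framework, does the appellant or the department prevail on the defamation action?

Stage 1 — burden on appellant; standard: proof beyond reasonable doubt (weight is at least 90).
    (a): 76 < 90 [not met]
    (b): 94 − 7 = 87 < 90 [not met]
    (c): 96 − 5 = 91 ≥ 90 [met]
  Stage 1 not carried; the appellant fails its burden.
So the department prevails.

department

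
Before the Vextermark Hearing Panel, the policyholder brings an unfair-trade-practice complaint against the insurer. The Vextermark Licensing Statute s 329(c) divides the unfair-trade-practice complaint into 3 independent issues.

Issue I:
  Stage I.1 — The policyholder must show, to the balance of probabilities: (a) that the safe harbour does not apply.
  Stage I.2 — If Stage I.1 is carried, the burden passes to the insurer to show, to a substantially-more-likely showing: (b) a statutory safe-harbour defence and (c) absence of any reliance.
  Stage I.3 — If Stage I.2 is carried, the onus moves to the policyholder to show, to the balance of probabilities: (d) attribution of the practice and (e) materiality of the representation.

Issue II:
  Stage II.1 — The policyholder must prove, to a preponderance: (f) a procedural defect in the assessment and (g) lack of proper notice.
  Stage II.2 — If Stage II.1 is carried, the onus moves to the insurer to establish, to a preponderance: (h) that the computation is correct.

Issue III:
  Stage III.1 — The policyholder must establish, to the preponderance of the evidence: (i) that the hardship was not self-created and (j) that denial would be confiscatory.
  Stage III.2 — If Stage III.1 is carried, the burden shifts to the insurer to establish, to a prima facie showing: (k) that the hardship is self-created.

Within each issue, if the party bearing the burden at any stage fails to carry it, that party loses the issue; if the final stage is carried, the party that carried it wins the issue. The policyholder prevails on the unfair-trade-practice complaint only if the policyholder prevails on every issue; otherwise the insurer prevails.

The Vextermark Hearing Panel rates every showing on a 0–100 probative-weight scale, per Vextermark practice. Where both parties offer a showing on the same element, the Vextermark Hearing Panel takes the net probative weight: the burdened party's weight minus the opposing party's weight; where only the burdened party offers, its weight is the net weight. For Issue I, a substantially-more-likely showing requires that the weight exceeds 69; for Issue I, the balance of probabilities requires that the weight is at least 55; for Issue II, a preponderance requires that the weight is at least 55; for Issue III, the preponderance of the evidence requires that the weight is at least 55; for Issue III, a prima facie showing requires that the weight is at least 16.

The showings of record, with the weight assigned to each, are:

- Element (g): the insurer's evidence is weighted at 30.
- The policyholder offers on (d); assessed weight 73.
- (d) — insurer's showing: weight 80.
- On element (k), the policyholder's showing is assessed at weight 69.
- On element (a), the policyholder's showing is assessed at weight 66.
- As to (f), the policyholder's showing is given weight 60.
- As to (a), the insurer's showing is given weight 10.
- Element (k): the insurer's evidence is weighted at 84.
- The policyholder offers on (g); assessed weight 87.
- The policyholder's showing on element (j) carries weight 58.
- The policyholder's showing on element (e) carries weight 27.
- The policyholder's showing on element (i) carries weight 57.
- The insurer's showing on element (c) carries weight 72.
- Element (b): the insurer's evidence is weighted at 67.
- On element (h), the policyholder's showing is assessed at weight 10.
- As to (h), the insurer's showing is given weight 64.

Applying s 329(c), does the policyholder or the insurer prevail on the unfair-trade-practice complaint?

policyholder

— Issue I —
At Stage I.1 the policyholder must meet the balance of probabilities (weight is at least 55): on (a) the weight is 66 less the opposing 10 gives net 56, which does reach 55, so (a) meets the standard.
  All elements met. The burden passes to the insurer.
At Stage I.2 the insurer must meet a substantially-more-likely showing (weight exceeds 69): on (b) the weight is 67, which does not exceed 69, so (b) does not meet the standard; on (c) the weight is 72, which does exceed 69, so (c) meets the standard.
  The insurer does not carry Stage I.2.
So the policyholder prevails on this issue.
— Issue II —
At Stage II.1 the policyholder must meet a preponderance (weight is at least 55): on (f) the weight is 60, ≥ 55, so (f) meets the standard; on (g) the weight is 87 less the opposing 30 gives net 57, ≥ 55, so (g) meets the standard.
  Stage II.1 carried; the burden shifts to the insurer.
At Stage II.2 the insurer must meet a preponderance (weight is at least 55): on (h) the weight is 64 less the opposing 10 gives net 54, which does not reach 55, so (h) does not meet the standard.
  Not every element is met, so the insurer fails to carry Stage II.2.
The analysis ends at Stage II.2; the policyholder prevails on this issue.
— Issue III —
Stage III.1 (policyholder, the preponderance of the evidence, weight is at least 55): (i) 57 ≥ 55 — meets; (j) 58 ≥ 55 — meets.
  The policyholder carries Stage III.1; the insurer now bears the burden.
Stage III.2 (insurer, a prima facie showing, weight is at least 16): (k) net 84−69=15 < 16 — fails.
  Not every element is met, so the insurer fails to carry Stage III.2.
So the policyholder prevails on this issue.
Per-issue: Issue I → policyholder; Issue II → policyholder; Issue III → policyholder. The policyholder must prevail on every issue; overall, the policyholder prevails.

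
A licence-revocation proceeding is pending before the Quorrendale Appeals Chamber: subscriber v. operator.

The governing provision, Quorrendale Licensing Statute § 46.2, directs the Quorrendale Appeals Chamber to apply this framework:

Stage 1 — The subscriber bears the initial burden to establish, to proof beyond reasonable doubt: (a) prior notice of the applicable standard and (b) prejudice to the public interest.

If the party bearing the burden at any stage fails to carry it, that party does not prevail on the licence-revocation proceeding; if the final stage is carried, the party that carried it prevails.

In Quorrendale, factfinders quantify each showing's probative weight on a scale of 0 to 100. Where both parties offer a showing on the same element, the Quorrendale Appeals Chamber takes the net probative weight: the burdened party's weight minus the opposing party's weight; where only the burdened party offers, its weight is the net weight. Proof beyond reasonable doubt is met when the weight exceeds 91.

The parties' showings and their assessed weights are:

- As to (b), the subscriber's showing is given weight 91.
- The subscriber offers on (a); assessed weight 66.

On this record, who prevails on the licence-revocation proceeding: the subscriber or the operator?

Stage 1 (subscriber, proof beyond reasonable doubt, weight exceeds 91): (a) 66 ≤ 91 — fails; (b) 91 ≤ 91 — fails.
  The subscriber does not carry Stage 1.
The analysis ends at Stage 1; the operator prevails.

operator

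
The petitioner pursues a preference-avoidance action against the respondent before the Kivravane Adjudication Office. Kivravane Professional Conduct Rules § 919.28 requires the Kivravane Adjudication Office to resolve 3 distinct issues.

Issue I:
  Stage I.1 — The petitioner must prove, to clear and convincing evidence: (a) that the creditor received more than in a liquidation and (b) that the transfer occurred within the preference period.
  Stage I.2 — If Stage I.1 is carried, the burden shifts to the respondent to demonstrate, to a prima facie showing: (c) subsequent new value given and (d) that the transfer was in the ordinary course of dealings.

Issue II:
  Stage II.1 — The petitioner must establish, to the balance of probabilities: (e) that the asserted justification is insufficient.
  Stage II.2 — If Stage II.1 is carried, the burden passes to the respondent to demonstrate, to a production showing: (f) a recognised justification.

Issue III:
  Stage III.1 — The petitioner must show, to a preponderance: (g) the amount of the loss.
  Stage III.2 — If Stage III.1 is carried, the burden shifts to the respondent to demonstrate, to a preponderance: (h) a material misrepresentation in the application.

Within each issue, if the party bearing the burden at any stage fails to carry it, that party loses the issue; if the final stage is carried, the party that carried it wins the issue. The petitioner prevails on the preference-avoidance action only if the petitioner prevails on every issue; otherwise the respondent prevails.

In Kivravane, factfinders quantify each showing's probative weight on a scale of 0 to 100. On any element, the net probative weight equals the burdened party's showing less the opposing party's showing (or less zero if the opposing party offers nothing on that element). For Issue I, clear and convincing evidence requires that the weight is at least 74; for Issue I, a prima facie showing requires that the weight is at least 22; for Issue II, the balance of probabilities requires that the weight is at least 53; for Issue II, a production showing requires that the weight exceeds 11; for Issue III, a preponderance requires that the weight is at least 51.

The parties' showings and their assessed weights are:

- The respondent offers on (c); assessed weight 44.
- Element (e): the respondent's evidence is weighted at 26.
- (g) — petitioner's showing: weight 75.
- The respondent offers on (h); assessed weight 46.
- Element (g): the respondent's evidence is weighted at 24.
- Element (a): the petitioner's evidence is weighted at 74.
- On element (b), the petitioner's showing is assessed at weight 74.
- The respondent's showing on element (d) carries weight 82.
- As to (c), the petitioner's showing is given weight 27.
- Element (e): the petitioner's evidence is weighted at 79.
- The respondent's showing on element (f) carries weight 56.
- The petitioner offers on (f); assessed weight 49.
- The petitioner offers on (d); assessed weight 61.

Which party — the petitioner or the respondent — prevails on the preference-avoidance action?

petitioner

— Issue I —
Stage I.1 — burden on petitioner; standard: clear and convincing evidence (weight is at least 74).
    (a): 74 ≥ 74 [met]
    (b): 74 ≥ 74 [met]
  The petitioner carries Stage I.1; the respondent now bears the burden.
Stage I.2 — burden on respondent; standard: a prima facie showing (weight is at least 22).
    (c): 44 − 27 = 17 < 22 [not met]
    (d): 82 − 61 = 21 < 22 [not met]
  Not every element is met, so the respondent fails to carry Stage I.2.
The analysis ends at Stage I.2; the petitioner prevails on this issue.
— Issue II —
At Stage II.1 the petitioner must meet the balance of probabilities (weight is at least 53): on (e) the weight is 79 less the opposing 26 gives net 53, ≥ 53, so (e) meets the standard.
  All elements met. The burden passes to the respondent.
At Stage II.2 the respondent must meet a production showing (weight exceeds 11): on (f) the weight is 56 less the opposing 49 gives net 7, which does not exceed 11, so (f) does not meet the standard.
  Stage II.2 not carried; the respondent fails its burden.
So the petitioner prevails on this issue.
— Issue III —
At Stage III.1 the petitioner must meet a preponderance (weight is at least 51): on (g) the weight is 75 less the opposing 24 gives net 51, ≥ 51, so (g) meets the standard.
  The petitioner carries Stage III.1; the respondent now bears the burden.
At Stage III.2 the respondent must meet a preponderance (weight is at least 51): on (h) the weight is 46, < 51, so (h) does not meet the standard.
  Not every element is met, so the respondent fails to carry Stage III.2.
The petitioner prevails on this issue.
Per-issue: Issue I → petitioner; Issue II → petitioner; Issue III → petitioner. The petitioner must prevail on every issue; overall, the petitioner prevails.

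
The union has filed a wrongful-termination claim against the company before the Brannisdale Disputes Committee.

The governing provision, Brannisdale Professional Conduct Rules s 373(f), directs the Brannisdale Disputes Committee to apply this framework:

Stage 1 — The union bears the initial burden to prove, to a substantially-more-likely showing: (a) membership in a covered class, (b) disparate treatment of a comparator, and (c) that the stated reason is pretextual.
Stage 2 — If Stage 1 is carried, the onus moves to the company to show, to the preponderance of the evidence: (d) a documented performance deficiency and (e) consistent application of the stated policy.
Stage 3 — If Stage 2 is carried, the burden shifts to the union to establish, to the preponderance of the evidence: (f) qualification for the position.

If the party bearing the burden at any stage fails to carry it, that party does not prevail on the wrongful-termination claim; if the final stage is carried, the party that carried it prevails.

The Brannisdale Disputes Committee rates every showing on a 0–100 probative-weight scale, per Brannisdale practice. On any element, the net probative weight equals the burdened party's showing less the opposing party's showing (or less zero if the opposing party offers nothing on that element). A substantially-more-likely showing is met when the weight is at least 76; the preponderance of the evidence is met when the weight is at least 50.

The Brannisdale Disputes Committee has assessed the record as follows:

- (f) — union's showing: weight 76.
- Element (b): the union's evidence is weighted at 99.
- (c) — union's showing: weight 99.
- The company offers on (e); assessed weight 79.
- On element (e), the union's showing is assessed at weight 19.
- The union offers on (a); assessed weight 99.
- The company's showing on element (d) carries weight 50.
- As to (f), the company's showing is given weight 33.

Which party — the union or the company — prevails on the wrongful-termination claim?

Stage 1 — burden on union; standard: a substantially-more-likely showing (weight is at least 76).
    (a): 99 ≥ 76 [met]
    (b): 99 ≥ 76 [met]
    (c): 99 ≥ 76 [met]
  All elements met. The burden passes to the company.
Stage 2 — burden on company; standard: the preponderance of the evidence (weight is at least 50).
    (d): 50 ≥ 50 [met]
    (e): 79 − 19 = 60 ≥ 50 [met]
  All elements met. The burden passes to the union.
Stage 3 — burden on union; standard: the preponderance of the evidence (weight is at least 50).
    (f): 76 − 33 = 43 < 50 [not met]
  Stage 3 not carried; the union fails its burden.
So the company prevails.

company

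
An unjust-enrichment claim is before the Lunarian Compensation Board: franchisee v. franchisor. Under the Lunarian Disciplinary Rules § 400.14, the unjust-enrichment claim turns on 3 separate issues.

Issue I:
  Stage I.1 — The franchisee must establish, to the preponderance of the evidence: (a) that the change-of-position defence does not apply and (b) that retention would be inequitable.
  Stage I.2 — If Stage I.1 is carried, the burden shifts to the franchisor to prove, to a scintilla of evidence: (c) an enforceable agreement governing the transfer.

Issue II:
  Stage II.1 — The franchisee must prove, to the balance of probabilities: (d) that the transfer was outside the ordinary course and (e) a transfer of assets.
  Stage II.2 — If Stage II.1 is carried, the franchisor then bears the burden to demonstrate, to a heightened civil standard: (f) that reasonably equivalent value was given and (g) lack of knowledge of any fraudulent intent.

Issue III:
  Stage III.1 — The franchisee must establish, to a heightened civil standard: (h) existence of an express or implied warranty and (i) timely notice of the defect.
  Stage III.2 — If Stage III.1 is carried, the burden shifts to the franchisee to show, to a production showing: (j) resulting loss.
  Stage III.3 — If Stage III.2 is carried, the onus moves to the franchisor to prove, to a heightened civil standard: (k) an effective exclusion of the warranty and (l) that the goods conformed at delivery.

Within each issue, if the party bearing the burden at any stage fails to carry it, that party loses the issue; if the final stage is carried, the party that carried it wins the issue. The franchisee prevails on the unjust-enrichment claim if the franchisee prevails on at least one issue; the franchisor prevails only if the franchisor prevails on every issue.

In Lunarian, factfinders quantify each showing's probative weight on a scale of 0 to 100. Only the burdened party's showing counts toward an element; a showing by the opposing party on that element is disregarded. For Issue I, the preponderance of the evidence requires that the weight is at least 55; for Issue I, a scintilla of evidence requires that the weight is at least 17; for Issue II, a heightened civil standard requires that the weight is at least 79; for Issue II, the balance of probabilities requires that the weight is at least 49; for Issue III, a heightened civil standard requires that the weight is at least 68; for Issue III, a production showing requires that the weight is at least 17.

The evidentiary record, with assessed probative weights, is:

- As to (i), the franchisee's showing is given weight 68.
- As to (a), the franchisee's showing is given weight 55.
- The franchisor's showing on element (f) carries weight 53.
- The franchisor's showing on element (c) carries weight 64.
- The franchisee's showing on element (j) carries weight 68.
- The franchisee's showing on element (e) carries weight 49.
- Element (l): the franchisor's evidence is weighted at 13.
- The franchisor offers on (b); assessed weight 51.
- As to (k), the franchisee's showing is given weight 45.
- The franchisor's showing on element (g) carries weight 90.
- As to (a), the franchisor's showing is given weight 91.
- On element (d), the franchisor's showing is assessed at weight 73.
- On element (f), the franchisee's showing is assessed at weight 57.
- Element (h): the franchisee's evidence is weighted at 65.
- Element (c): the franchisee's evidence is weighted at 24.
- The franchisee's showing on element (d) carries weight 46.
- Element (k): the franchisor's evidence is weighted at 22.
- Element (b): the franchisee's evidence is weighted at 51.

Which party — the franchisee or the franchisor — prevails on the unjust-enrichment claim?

— Issue I —
Stage I.1 — burden on franchisee; standard: the preponderance of the evidence (weight is at least 55).
    (a): 55 (franchisor's 91 disregarded) ≥ 55 [met]
    (b): 51 (franchisor's 51 disregarded) < 55 [not met]
  The franchisee does not carry Stage I.1.
The analysis ends at Stage I.1; the franchisor prevails on this issue.
— Issue II —
Stage II.1 — burden on franchisee; standard: the balance of probabilities (weight is at least 49).
    (d): 46 (franchisor's 73 disregarded) < 49 [not met]
    (e): 49 ≥ 49 [met]
  Not every element is met, so the franchisee fails to carry Stage II.1.
So the franchisor prevails on this issue.
— Issue III —
At Stage III.1 the franchisee must meet a heightened civil standard (weight is at least 68): on (h) the weight is 65, which does not reach 68, so (h) does not meet the standard; on (i) the weight is 68, which does reach 68, so (i) meets the standard.
  Not every element is met, so the franchisee fails to carry Stage III.1.
The franchisor prevails on this issue.
Per-issue: Issue I → franchisor; Issue II → franchisor; Issue III → franchisor. The franchisee must prevail on at least one issue; overall, the franchisor prevails.

franchisor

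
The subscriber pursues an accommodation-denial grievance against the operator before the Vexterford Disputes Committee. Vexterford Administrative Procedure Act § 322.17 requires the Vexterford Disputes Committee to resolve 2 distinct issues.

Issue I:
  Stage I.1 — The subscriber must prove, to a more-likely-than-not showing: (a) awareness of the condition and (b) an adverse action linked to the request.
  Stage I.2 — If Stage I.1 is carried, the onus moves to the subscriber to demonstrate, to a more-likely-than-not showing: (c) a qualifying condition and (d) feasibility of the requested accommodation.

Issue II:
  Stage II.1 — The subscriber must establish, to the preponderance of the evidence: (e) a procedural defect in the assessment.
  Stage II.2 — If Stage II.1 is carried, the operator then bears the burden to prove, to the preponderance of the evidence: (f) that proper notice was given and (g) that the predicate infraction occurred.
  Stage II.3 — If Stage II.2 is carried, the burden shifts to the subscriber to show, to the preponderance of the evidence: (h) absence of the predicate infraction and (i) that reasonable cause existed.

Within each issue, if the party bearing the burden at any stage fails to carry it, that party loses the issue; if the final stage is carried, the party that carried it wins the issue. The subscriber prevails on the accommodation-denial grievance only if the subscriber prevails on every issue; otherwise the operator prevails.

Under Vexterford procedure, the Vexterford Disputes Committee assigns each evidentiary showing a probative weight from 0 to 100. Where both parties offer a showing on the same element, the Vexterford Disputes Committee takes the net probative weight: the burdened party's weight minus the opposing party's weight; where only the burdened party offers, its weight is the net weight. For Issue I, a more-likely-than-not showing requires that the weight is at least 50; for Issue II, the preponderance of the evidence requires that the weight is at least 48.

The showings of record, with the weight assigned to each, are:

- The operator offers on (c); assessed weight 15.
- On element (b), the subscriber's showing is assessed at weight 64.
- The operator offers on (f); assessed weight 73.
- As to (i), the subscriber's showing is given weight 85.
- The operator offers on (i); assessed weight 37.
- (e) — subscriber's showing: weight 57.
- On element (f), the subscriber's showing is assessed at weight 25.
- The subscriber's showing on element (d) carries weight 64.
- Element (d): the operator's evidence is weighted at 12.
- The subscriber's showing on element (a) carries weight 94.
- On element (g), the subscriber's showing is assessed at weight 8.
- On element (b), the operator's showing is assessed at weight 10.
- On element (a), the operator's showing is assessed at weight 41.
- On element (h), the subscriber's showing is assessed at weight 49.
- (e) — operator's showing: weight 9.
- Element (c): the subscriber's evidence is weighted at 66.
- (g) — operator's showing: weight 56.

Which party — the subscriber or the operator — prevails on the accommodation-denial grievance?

subscriber

— Issue I —
At Stage I.1 the subscriber must meet a more-likely-than-not showing (weight is at least 50): on (a) the weight is 94 less the opposing 41 gives net 53, ≥ 50, so (a) meets the standard; on (b) the weight is 64 less the opposing 10 gives net 54, which does reach 50, so (b) meets the standard.
  All elements met. The subscriber retains the burden for Stage I.2.
At Stage I.2 the subscriber must meet a more-likely-than-not showing (weight is at least 50): on (c) the weight is 66 less the opposing 15 gives net 51, ≥ 50, so (c) meets the standard; on (d) the weight is 64 less the opposing 12 gives net 52, which does reach 50, so (d) meets the standard.
  Stage I.2 carried; the final stage is satisfied.
With every stage satisfied, the subscriber prevails on this issue.
— Issue II —
At Stage II.1 the subscriber must meet the preponderance of the evidence (weight is at least 48): on (e) the weight is 57 less the opposing 9 gives net 48, which does reach 48, so (e) meets the standard.
  Stage II.1 is satisfied; the onus moves to the operator.
At Stage II.2 the operator must meet the preponderance of the evidence (weight is at least 48): on (f) the weight is 73 less the opposing 25 gives net 48, ≥ 48, so (f) meets the standard; on (g) the weight is 56 less the opposing 8 gives net 48, which does reach 48, so (g) meets the standard.
  Stage II.2 carried; the burden shifts to the subscriber.
At Stage II.3 the subscriber must meet the preponderance of the evidence (weight is at least 48): on (h) the weight is 49, ≥ 48, so (h) meets the standard; on (i) the weight is 85 less the opposing 37 gives net 48, ≥ 48, so (i) meets the standard.
  Stage II.3 carried; the final stage is satisfied.
Every stage carried; the subscriber prevails on this issue.
Per-issue: Issue I → subscriber; Issue II → subscriber. The subscriber must prevail on every issue; overall, the subscriber prevails.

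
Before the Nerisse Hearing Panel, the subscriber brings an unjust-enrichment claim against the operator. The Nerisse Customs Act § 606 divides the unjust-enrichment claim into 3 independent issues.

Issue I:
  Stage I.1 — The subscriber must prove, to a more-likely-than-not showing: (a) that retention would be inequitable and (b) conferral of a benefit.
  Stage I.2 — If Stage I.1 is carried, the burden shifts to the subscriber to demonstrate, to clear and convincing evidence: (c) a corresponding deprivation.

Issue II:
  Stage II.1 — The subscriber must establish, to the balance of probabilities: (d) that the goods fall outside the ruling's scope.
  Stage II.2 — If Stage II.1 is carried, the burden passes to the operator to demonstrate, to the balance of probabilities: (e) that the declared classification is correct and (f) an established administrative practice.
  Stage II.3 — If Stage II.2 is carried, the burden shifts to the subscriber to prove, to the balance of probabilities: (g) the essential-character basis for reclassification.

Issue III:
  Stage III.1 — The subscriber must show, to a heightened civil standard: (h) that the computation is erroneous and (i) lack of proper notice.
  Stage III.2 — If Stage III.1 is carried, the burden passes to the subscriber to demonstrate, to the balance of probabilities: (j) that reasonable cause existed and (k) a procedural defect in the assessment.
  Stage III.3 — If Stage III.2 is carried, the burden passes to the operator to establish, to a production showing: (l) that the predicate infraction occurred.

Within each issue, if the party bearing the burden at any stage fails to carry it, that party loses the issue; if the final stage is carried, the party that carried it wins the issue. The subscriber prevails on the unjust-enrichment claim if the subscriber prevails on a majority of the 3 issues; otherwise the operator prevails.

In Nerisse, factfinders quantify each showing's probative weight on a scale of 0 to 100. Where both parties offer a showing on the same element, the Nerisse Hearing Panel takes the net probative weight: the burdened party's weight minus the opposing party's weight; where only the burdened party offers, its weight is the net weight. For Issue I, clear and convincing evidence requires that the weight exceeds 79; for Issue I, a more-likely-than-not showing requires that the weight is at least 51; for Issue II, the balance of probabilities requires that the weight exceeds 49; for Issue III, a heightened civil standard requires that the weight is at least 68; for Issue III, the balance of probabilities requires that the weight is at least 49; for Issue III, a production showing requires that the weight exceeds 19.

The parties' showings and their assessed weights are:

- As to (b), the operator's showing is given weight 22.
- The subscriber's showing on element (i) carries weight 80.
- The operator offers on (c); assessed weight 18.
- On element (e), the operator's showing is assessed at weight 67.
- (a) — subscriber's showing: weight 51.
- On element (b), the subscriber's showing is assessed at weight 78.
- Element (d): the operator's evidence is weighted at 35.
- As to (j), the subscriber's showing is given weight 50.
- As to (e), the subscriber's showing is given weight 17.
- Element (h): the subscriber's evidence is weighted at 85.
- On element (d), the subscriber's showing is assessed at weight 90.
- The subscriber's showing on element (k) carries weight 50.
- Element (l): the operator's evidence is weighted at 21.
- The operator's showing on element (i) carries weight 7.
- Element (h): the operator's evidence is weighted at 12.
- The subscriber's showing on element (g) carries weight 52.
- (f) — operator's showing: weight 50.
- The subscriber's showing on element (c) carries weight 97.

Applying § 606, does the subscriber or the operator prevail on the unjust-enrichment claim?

— Issue I —
Stage I.1 (subscriber, a more-likely-than-not showing, weight is at least 51): (a) 51 ≥ 51 — meets; (b) net 78−22=56 ≥ 51 — meets.
  Stage I.1 is satisfied; the subscriber continues to bear the burden.
Stage I.2 (subscriber, clear and convincing evidence, weight exceeds 79): (c) net 97−18=79 ≤ 79 — fails.
  The subscriber does not carry Stage I.2.
The operator prevails on this issue.
— Issue II —
Stage II.1 — burden on subscriber; standard: the balance of probabilities (weight exceeds 49).
    (d): 90 − 35 = 55 > 49 [met]
  Stage II.1 is satisfied; the onus moves to the operator.
Stage II.2 — burden on operator; standard: the balance of probabilities (weight exceeds 49).
    (e): 67 − 17 = 50 > 49 [met]
    (f): 50 > 49 [met]
  All elements met. The burden passes to the subscriber.
Stage II.3 — burden on subscriber; standard: the balance of probabilities (weight exceeds 49).
    (g): 52 > 49 [met]
  All elements met at the final stage.
With every stage satisfied, the subscriber prevails on this issue.
— Issue III —
Stage III.1 — burden on subscriber; standard: a heightened civil standard (weight is at least 68).
    (h): 85 − 12 = 73 ≥ 68 [met]
    (i): 80 − 7 = 73 ≥ 68 [met]
  All elements met. The subscriber retains the burden for Stage III.2.
Stage III.2 — burden on subscriber; standard: the balance of probabilities (weight is at least 49).
    (j): 50 ≥ 49 [met]
    (k): 50 ≥ 49 [met]
  Stage III.2 carried; the burden shifts to the operator.
Stage III.3 — burden on operator; standard: a production showing (weight exceeds 19).
    (l): 21 > 19 [met]
  All elements met at the final stage.
With every stage satisfied, the operator prevails on this issue.
Per-issue: Issue I → operator; Issue II → subscriber; Issue III → operator. The subscriber must prevail on a majority of issues; overall, the operator prevails.

operator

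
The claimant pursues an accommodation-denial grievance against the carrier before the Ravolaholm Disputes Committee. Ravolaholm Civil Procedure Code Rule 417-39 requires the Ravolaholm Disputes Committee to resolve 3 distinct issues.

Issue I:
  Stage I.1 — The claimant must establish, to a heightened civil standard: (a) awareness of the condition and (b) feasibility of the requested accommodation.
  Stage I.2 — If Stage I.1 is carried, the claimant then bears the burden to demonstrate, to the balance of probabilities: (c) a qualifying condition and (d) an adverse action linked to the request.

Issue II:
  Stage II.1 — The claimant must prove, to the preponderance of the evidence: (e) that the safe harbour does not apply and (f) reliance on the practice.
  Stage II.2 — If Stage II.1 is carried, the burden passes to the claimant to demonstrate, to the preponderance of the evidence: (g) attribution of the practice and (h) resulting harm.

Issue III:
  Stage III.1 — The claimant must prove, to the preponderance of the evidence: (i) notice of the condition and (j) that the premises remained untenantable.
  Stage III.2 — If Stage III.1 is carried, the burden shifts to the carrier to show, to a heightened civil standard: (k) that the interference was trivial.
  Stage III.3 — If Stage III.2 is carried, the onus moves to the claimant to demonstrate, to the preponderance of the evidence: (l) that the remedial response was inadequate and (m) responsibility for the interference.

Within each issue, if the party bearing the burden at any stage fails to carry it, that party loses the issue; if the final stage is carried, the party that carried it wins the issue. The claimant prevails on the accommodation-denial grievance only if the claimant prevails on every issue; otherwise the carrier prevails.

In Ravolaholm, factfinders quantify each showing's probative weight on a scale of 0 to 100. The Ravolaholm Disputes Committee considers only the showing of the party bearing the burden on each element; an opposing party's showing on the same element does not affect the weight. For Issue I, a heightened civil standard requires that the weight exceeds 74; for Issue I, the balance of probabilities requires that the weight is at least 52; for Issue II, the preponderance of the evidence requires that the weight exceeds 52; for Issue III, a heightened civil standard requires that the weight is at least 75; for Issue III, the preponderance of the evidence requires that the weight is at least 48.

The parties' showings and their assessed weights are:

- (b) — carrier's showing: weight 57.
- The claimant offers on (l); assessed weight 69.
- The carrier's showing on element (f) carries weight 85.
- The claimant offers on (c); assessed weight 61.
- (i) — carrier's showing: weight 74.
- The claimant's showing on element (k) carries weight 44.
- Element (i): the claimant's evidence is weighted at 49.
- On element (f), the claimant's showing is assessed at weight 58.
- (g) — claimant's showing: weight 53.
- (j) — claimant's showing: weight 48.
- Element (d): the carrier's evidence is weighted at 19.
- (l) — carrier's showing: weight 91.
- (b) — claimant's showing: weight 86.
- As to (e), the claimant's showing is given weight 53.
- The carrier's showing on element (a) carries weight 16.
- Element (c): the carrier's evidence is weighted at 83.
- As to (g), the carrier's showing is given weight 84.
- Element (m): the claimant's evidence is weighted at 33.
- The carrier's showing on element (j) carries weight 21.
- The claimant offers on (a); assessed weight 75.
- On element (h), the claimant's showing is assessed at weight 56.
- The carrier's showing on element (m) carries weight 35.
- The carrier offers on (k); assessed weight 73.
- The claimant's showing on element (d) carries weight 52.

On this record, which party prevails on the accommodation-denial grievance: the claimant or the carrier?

— Issue I —
At Stage I.1 the claimant must meet a heightened civil standard (weight exceeds 74): on (a) the weight is 75 (the carrier's 16 is given no effect), which does exceed 74, so (a) meets the standard; on (b) the weight is 86 (the carrier's 57 is given no effect), which does exceed 74, so (b) meets the standard.
  All elements met. The claimant retains the burden for Stage I.2.
At Stage I.2 the claimant must meet the balance of probabilities (weight is at least 52): on (c) the weight is 61 (the carrier's 83 is given no effect), ≥ 52, so (c) meets the standard; on (d) the weight is 52 (the carrier's 19 is given no effect), ≥ 52, so (d) meets the standard.
  Stage I.2 carried; the final stage is satisfied.
With every stage satisfied, the claimant prevails on this issue.
— Issue II —
Stage II.1 (claimant, the preponderance of the evidence, weight exceeds 52): (e) 53 > 52 — meets; (f) 58 (carrier's 85 disregarded) > 52 — meets.
  Stage II.1 is satisfied; the claimant continues to bear the burden.
Stage II.2 (claimant, the preponderance of the evidence, weight exceeds 52): (g) 53 (carrier's 84 disregarded) > 52 — meets; (h) 56 > 52 — meets.
  Stage II.2 carried; the final stage is satisfied.
Every stage carried; the claimant prevails on this issue.
— Issue III —
Stage III.1 (claimant, the preponderance of the evidence, weight is at least 48): (i) 49 (carrier's 74 disregarded) ≥ 48 — meets; (j) 48 (carrier's 21 disregarded) ≥ 48 — meets.
  Stage III.1 carried; the burden shifts to the carrier.
Stage III.2 (carrier, a heightened civil standard, weight is at least 75): (k) 73 (claimant's 44 disregarded) < 75 — fails.
  The carrier does not carry Stage III.2.
The claimant prevails on this issue.
Per-issue: Issue I → claimant; Issue II → claimant; Issue III → claimant. The claimant must prevail on every issue; overall, the claimant prevails.

claimant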